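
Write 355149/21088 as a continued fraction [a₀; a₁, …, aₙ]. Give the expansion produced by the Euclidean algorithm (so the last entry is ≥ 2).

[16; 1, 5, 3, 3, 17, 3, 6]

355149 = 16×21088 + 17741
21088 = 1×17741 + 3347
17741 = 5×3347 + 1006
3347 = 3×1006 + 329
1006 = 3×329 + 19
329 = 17×19 + 6
19 = 3×6 + 1
6 = 6×1 + 0  (stop)
So 355149/21088 = [16; 1, 5, 3, 3, 17, 3, 6].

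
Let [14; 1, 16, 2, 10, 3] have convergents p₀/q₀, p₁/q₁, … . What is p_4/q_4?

5484/367

Using pₖ = aₖpₖ₋₁ + pₖ₋₂, qₖ = aₖqₖ₋₁ + qₖ₋₂ (with p₋₁=1, p₋₂=0, q₋₁=0, q₋₂=1):
  k=0: a=14, p=14, q=1
  k=1: a=1, p=15, q=1
  k=2: a=16, p=254, q=17
  k=3: a=2, p=523, q=35
  k=4: a=10, p=5484, q=367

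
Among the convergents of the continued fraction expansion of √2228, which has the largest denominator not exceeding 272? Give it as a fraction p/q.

√2228 = [47; 4, 1, 22, 1, 4, 94, …] (period length 6).
Convergents:
  p_0/q_0 = 47/1
  p_1/q_1 = 189/4
  p_2/q_2 = 236/5
  p_3/q_3 = 5381/114
  p_4/q_4 = 5617/119
  p_5/q_5 = 27849/590
q_4 = 119 ≤ 272 < 590 = q_5, so the answer is 5617/119.

5617/119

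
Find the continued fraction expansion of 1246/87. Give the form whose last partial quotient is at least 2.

1246 = 14*87 + 28
87 = 3*28 + 3
28 = 9*3 + 1
3 = 3*1 + 0  (stop)
So 1246/87 = [14; 3, 9, 3].

[14; 3, 9, 3]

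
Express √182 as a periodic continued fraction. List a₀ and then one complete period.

[13; 2, 26]

a₀ = ⌊√182⌋ = 13.
With m₀=0, d₀=1 and mₖ₊₁ = dₖaₖ − mₖ, dₖ₊₁ = (n − mₖ₊₁²)/dₖ, aₖ₊₁ = ⌊(a₀+mₖ₊₁)/dₖ₊₁⌋:
  k=1: m=13, d=13, a=2
  k=2: m=13, d=1, a=26
d=1 and a=2a₀=26 at k=2, so the next step gives (m, d) = (13, 13) again — its k=1 value — and the period has length 2.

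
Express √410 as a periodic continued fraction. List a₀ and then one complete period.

[20; 4, 40]

a₀ = ⌊√410⌋ = 20.
With m₀=0, d₀=1 and mₖ₊₁ = dₖaₖ − mₖ, dₖ₊₁ = (n − mₖ₊₁²)/dₖ, aₖ₊₁ = ⌊(a₀+mₖ₊₁)/dₖ₊₁⌋:
  k=1: m=20, d=10, a=4
  k=2: m=20, d=1, a=40
d=1 and a=2a₀=40 at k=2, so the next step gives (m, d) = (20, 10) again — its k=1 value — and the period has length 2.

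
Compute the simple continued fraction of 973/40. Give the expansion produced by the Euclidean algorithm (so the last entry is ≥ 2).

973 = 24·40 + 13
40 = 3·13 + 1
13 = 13·1 + 0  (stop)
So 973/40 = [24; 3, 13].

[24; 3, 13]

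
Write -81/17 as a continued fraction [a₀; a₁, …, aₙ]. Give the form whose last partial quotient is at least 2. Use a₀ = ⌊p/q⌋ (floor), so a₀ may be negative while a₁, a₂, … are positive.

[-5; 4, 4]

-81 = -5×17 + 4
17 = 4×4 + 1
4 = 4×1 + 0  (stop)
So -81/17 = [-5; 4, 4].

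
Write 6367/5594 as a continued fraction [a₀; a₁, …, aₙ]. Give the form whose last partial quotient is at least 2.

6367 = 1*5594 + 773
5594 = 7*773 + 183
773 = 4*183 + 41
183 = 4*41 + 19
41 = 2*19 + 3
19 = 6*3 + 1
3 = 3*1 + 0  (stop)
So 6367/5594 = [1; 7, 4, 4, 2, 6, 3].

[1; 7, 4, 4, 2, 6, 3]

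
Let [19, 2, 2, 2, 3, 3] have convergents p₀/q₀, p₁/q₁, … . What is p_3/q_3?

233/12

Using pₖ = aₖpₖ₋₁ + pₖ₋₂, qₖ = aₖqₖ₋₁ + qₖ₋₂ (with p₋₁=1, p₋₂=0, q₋₁=0, q₋₂=1):
  k=0: a=19, p=19, q=1
  k=1: a=2, p=39, q=2
  k=2: a=2, p=97, q=5
  k=3: a=2, p=233, q=12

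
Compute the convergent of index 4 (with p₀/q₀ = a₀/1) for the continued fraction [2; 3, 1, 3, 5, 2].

179/79

Using pₖ = aₖpₖ₋₁ + pₖ₋₂, qₖ = aₖqₖ₋₁ + qₖ₋₂ (with p₋₁=1, p₋₂=0, q₋₁=0, q₋₂=1):
  k=0: a=2, p=2, q=1
  k=1: a=3, p=7, q=3
  k=2: a=1, p=9, q=4
  k=3: a=3, p=34, q=15
  k=4: a=5, p=179, q=79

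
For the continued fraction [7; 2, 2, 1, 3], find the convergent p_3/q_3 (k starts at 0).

52/7

Using pₖ = aₖpₖ₋₁ + pₖ₋₂, qₖ = aₖqₖ₋₁ + qₖ₋₂ (with p₋₁=1, p₋₂=0, q₋₁=0, q₋₂=1):
  k=0: a=7, p=7, q=1
  k=1: a=2, p=15, q=2
  k=2: a=2, p=37, q=5
  k=3: a=1, p=52, q=7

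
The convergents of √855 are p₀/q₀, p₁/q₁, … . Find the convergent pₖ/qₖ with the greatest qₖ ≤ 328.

3041/104

√855 = [29; 4, 6, 4, 58, …] (period length 4).
Convergents:
  p_0/q_0 = 29/1
  p_1/q_1 = 117/4
  p_2/q_2 = 731/25
  p_3/q_3 = 3041/104
  p_4/q_4 = 177109/6057
q_3 = 104 ≤ 328 < 6057 = q_4, so the answer is 3041/104.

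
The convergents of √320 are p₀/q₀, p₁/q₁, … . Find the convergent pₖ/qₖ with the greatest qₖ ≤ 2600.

46063/2575

√320 = [17; 1, 7, 1, 34, …] (period length 4).
Convergents:
  p_0/q_0 = 17/1
  p_1/q_1 = 18/1
  p_2/q_2 = 143/8
  p_3/q_3 = 161/9
  p_4/q_4 = 5617/314
  p_5/q_5 = 5778/323
  p_6/q_6 = 46063/2575
  p_7/q_7 = 51841/2898
q_6 = 2575 ≤ 2600 < 2898 = q_7, so the answer is 46063/2575.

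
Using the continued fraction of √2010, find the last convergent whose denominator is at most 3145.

120556/2689

√2010 = [44; 1, 4, 1, 88, …] (period length 4).
Convergents:
  p_0/q_0 = 44/1
  p_1/q_1 = 45/1
  p_2/q_2 = 224/5
  p_3/q_3 = 269/6
  p_4/q_4 = 23896/533
  p_5/q_5 = 24165/539
  p_6/q_6 = 120556/2689
  p_7/q_7 = 144721/3228
q_6 = 2689 ≤ 3145 < 3228 = q_7, so the answer is 120556/2689.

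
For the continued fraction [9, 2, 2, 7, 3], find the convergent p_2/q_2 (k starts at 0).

Using pₖ = aₖpₖ₋₁ + pₖ₋₂, qₖ = aₖqₖ₋₁ + qₖ₋₂ (with p₋₁=1, p₋₂=0, q₋₁=0, q₋₂=1):
  k=0: a=9, p=9, q=1
  k=1: a=2, p=19, q=2
  k=2: a=2, p=47, q=5

47/5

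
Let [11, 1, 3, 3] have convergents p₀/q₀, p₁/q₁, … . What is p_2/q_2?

47/4

Using pₖ = aₖpₖ₋₁ + pₖ₋₂, qₖ = aₖqₖ₋₁ + qₖ₋₂ (with p₋₁=1, p₋₂=0, q₋₁=0, q₋₂=1):
  k=0: a=11, p=11, q=1
  k=1: a=1, p=12, q=1
  k=2: a=3, p=47, q=4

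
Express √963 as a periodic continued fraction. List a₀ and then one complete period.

a₀ = ⌊√963⌋ = 31.
With m₀=0, d₀=1 and mₖ₊₁ = dₖaₖ − mₖ, dₖ₊₁ = (n − mₖ₊₁²)/dₖ, aₖ₊₁ = ⌊(a₀+mₖ₊₁)/dₖ₊₁⌋:
  k=1: m=31, d=2, a=31
  k=2: m=31, d=1, a=62
d=1 and a=2a₀=62 at k=2, so the next step gives (m, d) = (31, 2) again — its k=1 value — and the period has length 2.

[31; 31, 62]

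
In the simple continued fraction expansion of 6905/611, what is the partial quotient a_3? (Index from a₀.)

6905 = 11·611 + 184   →  a_0 = 11
611 = 3·184 + 59   →  a_1 = 3
184 = 3·59 + 7   →  a_2 = 3
59 = 8·7 + 3   →  a_3 = 8

8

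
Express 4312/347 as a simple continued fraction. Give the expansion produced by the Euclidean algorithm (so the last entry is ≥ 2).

4312 = 12·347 + 148
347 = 2·148 + 51
148 = 2·51 + 46
51 = 1·46 + 5
46 = 9·5 + 1
5 = 5·1 + 0  (stop)
So 4312/347 = [12; 2, 2, 1, 9, 5].

[12; 2, 2, 1, 9, 5]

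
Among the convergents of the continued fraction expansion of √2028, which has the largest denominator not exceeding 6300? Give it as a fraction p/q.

√2028 = [45; 30, 90, …] (period length 2).
Convergents:
  p_0/q_0 = 45/1
  p_1/q_1 = 1351/30
  p_2/q_2 = 121635/2701
  p_3/q_3 = 3650401/81060
q_2 = 2701 ≤ 6300 < 81060 = q_3, so the answer is 121635/2701.

121635/2701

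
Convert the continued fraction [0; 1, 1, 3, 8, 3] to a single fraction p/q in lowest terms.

103/181

Using pₖ = aₖpₖ₋₁ + pₖ₋₂ and qₖ = aₖqₖ₋₁ + qₖ₋₂:
  k=0: a=0, p=0, q=1
  k=1: a=1, p=1, q=1
  k=2: a=1, p=1, q=2
  k=3: a=3, p=4, q=7
  k=4: a=8, p=33, q=58
  k=5: a=3, p=103, q=181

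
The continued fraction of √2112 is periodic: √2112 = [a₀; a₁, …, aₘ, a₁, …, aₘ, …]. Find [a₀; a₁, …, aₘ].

[45; 1, 21, 1, 90]

a₀ = ⌊√2112⌋ = 45.
With m₀=0, d₀=1 and mₖ₊₁ = dₖaₖ − mₖ, dₖ₊₁ = (n − mₖ₊₁²)/dₖ, aₖ₊₁ = ⌊(a₀+mₖ₊₁)/dₖ₊₁⌋:
  k=1: m=45, d=87, a=1
  k=2: m=42, d=4, a=21
  k=3: m=42, d=87, a=1
  k=4: m=45, d=1, a=90
d=1 and a=2a₀=90 at k=4, so the next step gives (m, d) = (45, 87) again — its k=1 value — and the period has length 4.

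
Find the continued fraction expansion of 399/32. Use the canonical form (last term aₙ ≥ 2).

[12; 2, 7, 2]

399 = 12×32 + 15
32 = 2×15 + 2
15 = 7×2 + 1
2 = 2×1 + 0  (stop)
So 399/32 = [12; 2, 7, 2].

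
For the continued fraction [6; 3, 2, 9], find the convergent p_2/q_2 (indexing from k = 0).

44/7

Using pₖ = aₖpₖ₋₁ + pₖ₋₂, qₖ = aₖqₖ₋₁ + qₖ₋₂ (with p₋₁=1, p₋₂=0, q₋₁=0, q₋₂=1):
  k=0: a=6, p=6, q=1
  k=1: a=3, p=19, q=3
  k=2: a=2, p=44, q=7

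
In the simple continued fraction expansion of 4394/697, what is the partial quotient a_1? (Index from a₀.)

3

4394 = 6·697 + 212   →  a_0 = 6
697 = 3·212 + 61   →  a_1 = 3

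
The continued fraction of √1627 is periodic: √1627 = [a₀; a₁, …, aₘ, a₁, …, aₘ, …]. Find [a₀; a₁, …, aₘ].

a₀ = ⌊√1627⌋ = 40.
With m₀=0, d₀=1 and mₖ₊₁ = dₖaₖ − mₖ, dₖ₊₁ = (n − mₖ₊₁²)/dₖ, aₖ₊₁ = ⌊(a₀+mₖ₊₁)/dₖ₊₁⌋:
  k=1: m=40, d=27, a=2
  k=2: m=14, d=53, a=1
  k=3: m=39, d=2, a=39
  k=4: m=39, d=53, a=1
  k=5: m=14, d=27, a=2
  k=6: m=40, d=1, a=80
d=1 and a=2a₀=80 at k=6, so the next step gives (m, d) = (40, 27) again — its k=1 value — and the period has length 6.

[40; 2, 1, 39, 1, 2, 80]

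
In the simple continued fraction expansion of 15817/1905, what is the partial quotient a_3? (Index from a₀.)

15817 = 8·1905 + 577   →  a_0 = 8
1905 = 3·577 + 174   →  a_1 = 3
577 = 3·174 + 55   →  a_2 = 3
174 = 3·55 + 9   →  a_3 = 3

3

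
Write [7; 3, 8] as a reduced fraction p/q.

Using pₖ = aₖpₖ₋₁ + pₖ₋₂ and qₖ = aₖqₖ₋₁ + qₖ₋₂:
  k=0: a=7, p=7, q=1
  k=1: a=3, p=22, q=3
  k=2: a=8, p=183, q=25

183/25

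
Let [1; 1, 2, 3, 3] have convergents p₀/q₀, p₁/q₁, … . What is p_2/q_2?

5/3

Using pₖ = aₖpₖ₋₁ + pₖ₋₂, qₖ = aₖqₖ₋₁ + qₖ₋₂ (with p₋₁=1, p₋₂=0, q₋₁=0, q₋₂=1):
  k=0: a=1, p=1, q=1
  k=1: a=1, p=2, q=1
  k=2: a=2, p=5, q=3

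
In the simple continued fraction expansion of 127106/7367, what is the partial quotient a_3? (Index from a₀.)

17

127106 = 17·7367 + 1867   →  a_0 = 17
7367 = 3·1867 + 1766   →  a_1 = 3
1867 = 1·1766 + 101   →  a_2 = 1
1766 = 17·101 + 49   →  a_3 = 17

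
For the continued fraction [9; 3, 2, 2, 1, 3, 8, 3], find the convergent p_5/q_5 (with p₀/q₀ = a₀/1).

Using pₖ = aₖpₖ₋₁ + pₖ₋₂, qₖ = aₖqₖ₋₁ + qₖ₋₂ (with p₋₁=1, p₋₂=0, q₋₁=0, q₋₂=1):
  k=0: a=9, p=9, q=1
  k=1: a=3, p=28, q=3
  k=2: a=2, p=65, q=7
  k=3: a=2, p=158, q=17
  k=4: a=1, p=223, q=24
  k=5: a=3, p=827, q=89

827/89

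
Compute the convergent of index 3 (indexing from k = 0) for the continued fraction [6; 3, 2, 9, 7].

Using pₖ = aₖpₖ₋₁ + pₖ₋₂, qₖ = aₖqₖ₋₁ + qₖ₋₂ (with p₋₁=1, p₋₂=0, q₋₁=0, q₋₂=1):
  k=0: a=6, p=6, q=1
  k=1: a=3, p=19, q=3
  k=2: a=2, p=44, q=7
  k=3: a=9, p=415, q=66

415/66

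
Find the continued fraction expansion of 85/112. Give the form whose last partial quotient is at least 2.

85 = 0*112 + 85
112 = 1*85 + 27
85 = 3*27 + 4
27 = 6*4 + 3
4 = 1*3 + 1
3 = 3*1 + 0  (stop)
So 85/112 = [0; 1, 3, 6, 1, 3].

[0; 1, 3, 6, 1, 3]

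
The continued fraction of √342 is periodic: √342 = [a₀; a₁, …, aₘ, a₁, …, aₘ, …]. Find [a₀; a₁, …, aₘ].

a₀ = ⌊√342⌋ = 18.
With m₀=0, d₀=1 and mₖ₊₁ = dₖaₖ − mₖ, dₖ₊₁ = (n − mₖ₊₁²)/dₖ, aₖ₊₁ = ⌊(a₀+mₖ₊₁)/dₖ₊₁⌋:
  k=1: m=18, d=18, a=2
  k=2: m=18, d=1, a=36
d=1 and a=2a₀=36 at k=2, so the next step gives (m, d) = (18, 18) again — its k=1 value — and the period has length 2.

[18; 2, 36]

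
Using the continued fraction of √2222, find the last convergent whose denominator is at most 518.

√2222 = [47; 7, 4, 7, 94, …] (period length 4).
Convergents:
  p_0/q_0 = 47/1
  p_1/q_1 = 330/7
  p_2/q_2 = 1367/29
  p_3/q_3 = 9899/210
  p_4/q_4 = 931873/19769
q_3 = 210 ≤ 518 < 19769 = q_4, so the answer is 9899/210.

9899/210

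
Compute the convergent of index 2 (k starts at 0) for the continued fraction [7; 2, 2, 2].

Using pₖ = aₖpₖ₋₁ + pₖ₋₂, qₖ = aₖqₖ₋₁ + qₖ₋₂ (with p₋₁=1, p₋₂=0, q₋₁=0, q₋₂=1):
  k=0: a=7, p=7, q=1
  k=1: a=2, p=15, q=2
  k=2: a=2, p=37, q=5

37/5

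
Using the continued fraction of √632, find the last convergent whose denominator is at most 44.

√632 = [25; 7, 6, 7, 50, …] (period length 4).
Convergents:
  p_0/q_0 = 25/1
  p_1/q_1 = 176/7
  p_2/q_2 = 1081/43
  p_3/q_3 = 7743/308
q_2 = 43 ≤ 44 < 308 = q_3, so the answer is 1081/43.

1081/43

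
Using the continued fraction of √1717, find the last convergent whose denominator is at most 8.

√1717 = [41; 2, 3, 2, 4, 2, 3, 2, 82, …] (period length 8).
Convergents:
  p_0/q_0 = 41/1
  p_1/q_1 = 83/2
  p_2/q_2 = 290/7
  p_3/q_3 = 663/16
q_2 = 7 ≤ 8 < 16 = q_3, so the answer is 290/7.

290/7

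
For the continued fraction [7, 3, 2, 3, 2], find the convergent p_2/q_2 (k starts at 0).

51/7

Using pₖ = aₖpₖ₋₁ + pₖ₋₂, qₖ = aₖqₖ₋₁ + qₖ₋₂ (with p₋₁=1, p₋₂=0, q₋₁=0, q₋₂=1):
  k=0: a=7, p=7, q=1
  k=1: a=3, p=22, q=3
  k=2: a=2, p=51, q=7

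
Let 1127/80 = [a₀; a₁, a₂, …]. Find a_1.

1127 = 14·80 + 7   →  a_0 = 14
80 = 11·7 + 3   →  a_1 = 11

11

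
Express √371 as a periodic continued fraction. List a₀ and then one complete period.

[19; 3, 1, 4, 1, 3, 38]

a₀ = ⌊√371⌋ = 19.
With m₀=0, d₀=1 and mₖ₊₁ = dₖaₖ − mₖ, dₖ₊₁ = (n − mₖ₊₁²)/dₖ, aₖ₊₁ = ⌊(a₀+mₖ₊₁)/dₖ₊₁⌋:
  k=1: m=19, d=10, a=3
  k=2: m=11, d=25, a=1
  k=3: m=14, d=7, a=4
  k=4: m=14, d=25, a=1
  k=5: m=11, d=10, a=3
  k=6: m=19, d=1, a=38
d=1 and a=2a₀=38 at k=6, so the next step gives (m, d) = (19, 10) again — its k=1 value — and the period has length 6.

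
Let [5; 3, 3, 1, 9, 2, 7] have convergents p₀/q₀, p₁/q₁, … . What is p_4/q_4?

Using pₖ = aₖpₖ₋₁ + pₖ₋₂, qₖ = aₖqₖ₋₁ + qₖ₋₂ (with p₋₁=1, p₋₂=0, q₋₁=0, q₋₂=1):
  k=0: a=5, p=5, q=1
  k=1: a=3, p=16, q=3
  k=2: a=3, p=53, q=10
  k=3: a=1, p=69, q=13
  k=4: a=9, p=674, q=127

674/127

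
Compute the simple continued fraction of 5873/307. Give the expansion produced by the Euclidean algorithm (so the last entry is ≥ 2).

[19; 7, 1, 2, 13]

5873 = 19*307 + 40
307 = 7*40 + 27
40 = 1*27 + 13
27 = 2*13 + 1
13 = 13*1 + 0  (stop)
So 5873/307 = [19; 7, 1, 2, 13].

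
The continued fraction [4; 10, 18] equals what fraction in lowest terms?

Fold from the inside: start with 18/1.
  10 + 1/18 = 181/18
  4 + 18/181 = 742/181

742/181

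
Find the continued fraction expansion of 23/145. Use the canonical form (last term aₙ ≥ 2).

23 = 0*145 + 23
145 = 6*23 + 7
23 = 3*7 + 2
7 = 3*2 + 1
2 = 2*1 + 0  (stop)
So 23/145 = [0; 6, 3, 3, 2].

[0; 6, 3, 3, 2]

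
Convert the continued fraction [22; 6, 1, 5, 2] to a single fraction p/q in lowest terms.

Fold from the inside: start with 2/1.
  5 + 1/2 = 11/2
  1 + 2/11 = 13/11
  6 + 11/13 = 89/13
  22 + 13/89 = 1971/89

1971/89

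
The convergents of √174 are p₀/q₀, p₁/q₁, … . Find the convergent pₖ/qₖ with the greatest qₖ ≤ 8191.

38003/2881

√174 = [13; 5, 4, 5, 26, …] (period length 4).
Convergents:
  p_0/q_0 = 13/1
  p_1/q_1 = 66/5
  p_2/q_2 = 277/21
  p_3/q_3 = 1451/110
  p_4/q_4 = 38003/2881
  p_5/q_5 = 191466/14515
q_4 = 2881 ≤ 8191 < 14515 = q_5, so the answer is 38003/2881.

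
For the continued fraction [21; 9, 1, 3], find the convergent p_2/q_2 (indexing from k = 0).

211/10

Using pₖ = aₖpₖ₋₁ + pₖ₋₂, qₖ = aₖqₖ₋₁ + qₖ₋₂ (with p₋₁=1, p₋₂=0, q₋₁=0, q₋₂=1):
  k=0: a=21, p=21, q=1
  k=1: a=9, p=190, q=9
  k=2: a=1, p=211, q=10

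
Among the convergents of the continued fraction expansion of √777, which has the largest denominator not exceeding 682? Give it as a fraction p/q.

√777 = [27; 1, 6, 1, 54, …] (period length 4).
Convergents:
  p_0/q_0 = 27/1
  p_1/q_1 = 28/1
  p_2/q_2 = 195/7
  p_3/q_3 = 223/8
  p_4/q_4 = 12237/439
  p_5/q_5 = 12460/447
  p_6/q_6 = 86997/3121
q_5 = 447 ≤ 682 < 3121 = q_6, so the answer is 12460/447.

12460/447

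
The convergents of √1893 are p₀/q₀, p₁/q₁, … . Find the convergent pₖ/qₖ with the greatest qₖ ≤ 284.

5047/116

√1893 = [43; 1, 1, 28, 1, 1, 86, …] (period length 6).
Convergents:
  p_0/q_0 = 43/1
  p_1/q_1 = 44/1
  p_2/q_2 = 87/2
  p_3/q_3 = 2480/57
  p_4/q_4 = 2567/59
  p_5/q_5 = 5047/116
  p_6/q_6 = 436609/10035
q_5 = 116 ≤ 284 < 10035 = q_6, so the answer is 5047/116.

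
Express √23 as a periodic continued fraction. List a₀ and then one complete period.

[4; 1, 3, 1, 8]

a₀ = ⌊√23⌋ = 4.
With m₀=0, d₀=1 and mₖ₊₁ = dₖaₖ − mₖ, dₖ₊₁ = (n − mₖ₊₁²)/dₖ, aₖ₊₁ = ⌊(a₀+mₖ₊₁)/dₖ₊₁⌋:
  k=1: m=4, d=7, a=1
  k=2: m=3, d=2, a=3
  k=3: m=3, d=7, a=1
  k=4: m=4, d=1, a=8
d=1 and a=2a₀=8 at k=4, so the next step gives (m, d) = (4, 7) again — its k=1 value — and the period has length 4.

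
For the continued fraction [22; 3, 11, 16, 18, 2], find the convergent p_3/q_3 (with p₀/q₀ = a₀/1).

12211/547

Using pₖ = aₖpₖ₋₁ + pₖ₋₂, qₖ = aₖqₖ₋₁ + qₖ₋₂ (with p₋₁=1, p₋₂=0, q₋₁=0, q₋₂=1):
  k=0: a=22, p=22, q=1
  k=1: a=3, p=67, q=3
  k=2: a=11, p=759, q=34
  k=3: a=16, p=12211, q=547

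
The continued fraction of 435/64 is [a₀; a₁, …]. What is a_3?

1

435 = 6·64 + 51   →  a_0 = 6
64 = 1·51 + 13   →  a_1 = 1
51 = 3·13 + 12   →  a_2 = 3
13 = 1·12 + 1   →  a_3 = 1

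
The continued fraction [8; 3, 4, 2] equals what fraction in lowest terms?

Using pₖ = aₖpₖ₋₁ + pₖ₋₂ and qₖ = aₖqₖ₋₁ + qₖ₋₂:
  k=0: a=8, p=8, q=1
  k=1: a=3, p=25, q=3
  k=2: a=4, p=108, q=13
  k=3: a=2, p=241, q=29

241/29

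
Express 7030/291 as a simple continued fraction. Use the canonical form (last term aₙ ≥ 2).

[24; 6, 3, 15]

7030 = 24·291 + 46
291 = 6·46 + 15
46 = 3·15 + 1
15 = 15·1 + 0  (stop)
So 7030/291 = [24; 6, 3, 15].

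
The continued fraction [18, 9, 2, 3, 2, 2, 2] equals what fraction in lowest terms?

Using pₖ = aₖpₖ₋₁ + pₖ₋₂ and qₖ = aₖqₖ₋₁ + qₖ₋₂:
  k=0: a=18, p=18, q=1
  k=1: a=9, p=163, q=9
  k=2: a=2, p=344, q=19
  k=3: a=3, p=1195, q=66
  k=4: a=2, p=2734, q=151
  k=5: a=2, p=6663, q=368
  k=6: a=2, p=16060, q=887

16060/887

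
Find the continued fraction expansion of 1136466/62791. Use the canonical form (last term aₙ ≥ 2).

[18; 10, 12, 5, 3, 10, 3]

1136466 = 18*62791 + 6228
62791 = 10*6228 + 511
6228 = 12*511 + 96
511 = 5*96 + 31
96 = 3*31 + 3
31 = 10*3 + 1
3 = 3*1 + 0  (stop)
So 1136466/62791 = [18; 10, 12, 5, 3, 10, 3].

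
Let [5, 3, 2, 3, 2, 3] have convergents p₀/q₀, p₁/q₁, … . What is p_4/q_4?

Using pₖ = aₖpₖ₋₁ + pₖ₋₂, qₖ = aₖqₖ₋₁ + qₖ₋₂ (with p₋₁=1, p₋₂=0, q₋₁=0, q₋₂=1):
  k=0: a=5, p=5, q=1
  k=1: a=3, p=16, q=3
  k=2: a=2, p=37, q=7
  k=3: a=3, p=127, q=24
  k=4: a=2, p=291, q=55

291/55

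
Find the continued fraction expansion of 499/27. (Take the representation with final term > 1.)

[18; 2, 13]

499 = 18*27 + 13
27 = 2*13 + 1
13 = 13*1 + 0  (stop)
So 499/27 = [18; 2, 13].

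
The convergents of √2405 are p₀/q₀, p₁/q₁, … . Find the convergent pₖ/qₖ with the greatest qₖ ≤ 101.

√2405 = [49; 24, 1, 1, 24, 98, …] (period length 5).
Convergents:
  p_0/q_0 = 49/1
  p_1/q_1 = 1177/24
  p_2/q_2 = 1226/25
  p_3/q_3 = 2403/49
  p_4/q_4 = 58898/1201
q_3 = 49 ≤ 101 < 1201 = q_4, so the answer is 2403/49.

2403/49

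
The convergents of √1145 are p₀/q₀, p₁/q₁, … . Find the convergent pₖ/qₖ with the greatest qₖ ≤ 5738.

√1145 = [33; 1, 5, 5, 1, 66, …] (period length 5).
Convergents:
  p_0/q_0 = 33/1
  p_1/q_1 = 34/1
  p_2/q_2 = 203/6
  p_3/q_3 = 1049/31
  p_4/q_4 = 1252/37
  p_5/q_5 = 83681/2473
  p_6/q_6 = 84933/2510
  p_7/q_7 = 508346/15023
q_6 = 2510 ≤ 5738 < 15023 = q_7, so the answer is 84933/2510.

84933/2510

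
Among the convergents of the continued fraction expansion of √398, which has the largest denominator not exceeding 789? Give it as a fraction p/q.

√398 = [19; 1, 18, 1, 38, …] (period length 4).
Convergents:
  p_0/q_0 = 19/1
  p_1/q_1 = 20/1
  p_2/q_2 = 379/19
  p_3/q_3 = 399/20
  p_4/q_4 = 15541/779
  p_5/q_5 = 15940/799
q_4 = 779 ≤ 789 < 799 = q_5, so the answer is 15541/779.

15541/779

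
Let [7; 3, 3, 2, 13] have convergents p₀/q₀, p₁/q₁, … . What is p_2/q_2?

Using pₖ = aₖpₖ₋₁ + pₖ₋₂, qₖ = aₖqₖ₋₁ + qₖ₋₂ (with p₋₁=1, p₋₂=0, q₋₁=0, q₋₂=1):
  k=0: a=7, p=7, q=1
  k=1: a=3, p=22, q=3
  k=2: a=3, p=73, q=10

73/10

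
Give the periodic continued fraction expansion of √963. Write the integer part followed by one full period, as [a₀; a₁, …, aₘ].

[31; 31, 62]

a₀ = ⌊√963⌋ = 31.
With m₀=0, d₀=1 and mₖ₊₁ = dₖaₖ − mₖ, dₖ₊₁ = (n − mₖ₊₁²)/dₖ, aₖ₊₁ = ⌊(a₀+mₖ₊₁)/dₖ₊₁⌋:
  k=1: m=31, d=2, a=31
  k=2: m=31, d=1, a=62
d=1 and a=2a₀=62 at k=2, so the next step gives (m, d) = (31, 2) again — its k=1 value — and the period has length 2.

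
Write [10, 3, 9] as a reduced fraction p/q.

289/28

Using pₖ = aₖpₖ₋₁ + pₖ₋₂ and qₖ = aₖqₖ₋₁ + qₖ₋₂:
  k=0: a=10, p=10, q=1
  k=1: a=3, p=31, q=3
  k=2: a=9, p=289, q=28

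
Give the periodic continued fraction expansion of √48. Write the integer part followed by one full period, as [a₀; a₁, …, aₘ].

a₀ = ⌊√48⌋ = 6.
With m₀=0, d₀=1 and mₖ₊₁ = dₖaₖ − mₖ, dₖ₊₁ = (n − mₖ₊₁²)/dₖ, aₖ₊₁ = ⌊(a₀+mₖ₊₁)/dₖ₊₁⌋:
  k=1: m=6, d=12, a=1
  k=2: m=6, d=1, a=12
d=1 and a=2a₀=12 at k=2, so the next step gives (m, d) = (6, 12) again — its k=1 value — and the period has length 2.

[6; 1, 12]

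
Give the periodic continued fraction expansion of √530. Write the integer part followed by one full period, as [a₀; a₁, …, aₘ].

[23; 46]

a₀ = ⌊√530⌋ = 23.
With m₀=0, d₀=1 and mₖ₊₁ = dₖaₖ − mₖ, dₖ₊₁ = (n − mₖ₊₁²)/dₖ, aₖ₊₁ = ⌊(a₀+mₖ₊₁)/dₖ₊₁⌋:
  k=1: m=23, d=1, a=46
d=1 and a=2a₀=46 at k=1, so the next step gives (m, d) = (23, 1) again — its k=1 value — and the period has length 1.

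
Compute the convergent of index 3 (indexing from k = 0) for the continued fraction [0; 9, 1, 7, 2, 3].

8/79

Using pₖ = aₖpₖ₋₁ + pₖ₋₂, qₖ = aₖqₖ₋₁ + qₖ₋₂ (with p₋₁=1, p₋₂=0, q₋₁=0, q₋₂=1):
  k=0: a=0, p=0, q=1
  k=1: a=9, p=1, q=9
  k=2: a=1, p=1, q=10
  k=3: a=7, p=8, q=79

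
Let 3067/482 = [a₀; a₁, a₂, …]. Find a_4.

3067 = 6·482 + 175   →  a_0 = 6
482 = 2·175 + 132   →  a_1 = 2
175 = 1·132 + 43   →  a_2 = 1
132 = 3·43 + 3   →  a_3 = 3
43 = 14·3 + 1   →  a_4 = 14

14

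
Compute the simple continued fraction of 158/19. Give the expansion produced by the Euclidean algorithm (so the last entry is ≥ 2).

[8; 3, 6]

158 = 8*19 + 6
19 = 3*6 + 1
6 = 6*1 + 0  (stop)
So 158/19 = [8; 3, 6].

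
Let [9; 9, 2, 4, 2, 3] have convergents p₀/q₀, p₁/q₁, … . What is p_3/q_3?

774/85

Using pₖ = aₖpₖ₋₁ + pₖ₋₂, qₖ = aₖqₖ₋₁ + qₖ₋₂ (with p₋₁=1, p₋₂=0, q₋₁=0, q₋₂=1):
  k=0: a=9, p=9, q=1
  k=1: a=9, p=82, q=9
  k=2: a=2, p=173, q=19
  k=3: a=4, p=774, q=85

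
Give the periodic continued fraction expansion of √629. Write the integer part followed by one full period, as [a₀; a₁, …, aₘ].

[25; 12, 1, 1, 12, 50]

a₀ = ⌊√629⌋ = 25.
With m₀=0, d₀=1 and mₖ₊₁ = dₖaₖ − mₖ, dₖ₊₁ = (n − mₖ₊₁²)/dₖ, aₖ₊₁ = ⌊(a₀+mₖ₊₁)/dₖ₊₁⌋:
  k=1: m=25, d=4, a=12
  k=2: m=23, d=25, a=1
  k=3: m=2, d=25, a=1
  k=4: m=23, d=4, a=12
  k=5: m=25, d=1, a=50
d=1 and a=2a₀=50 at k=5, so the next step gives (m, d) = (25, 4) again — its k=1 value — and the period has length 5.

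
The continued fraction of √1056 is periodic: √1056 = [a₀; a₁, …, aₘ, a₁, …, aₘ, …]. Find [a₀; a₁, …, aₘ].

a₀ = ⌊√1056⌋ = 32.
With m₀=0, d₀=1 and mₖ₊₁ = dₖaₖ − mₖ, dₖ₊₁ = (n − mₖ₊₁²)/dₖ, aₖ₊₁ = ⌊(a₀+mₖ₊₁)/dₖ₊₁⌋:
  k=1: m=32, d=32, a=2
  k=2: m=32, d=1, a=64
d=1 and a=2a₀=64 at k=2, so the next step gives (m, d) = (32, 32) again — its k=1 value — and the period has length 2.

[32; 2, 64]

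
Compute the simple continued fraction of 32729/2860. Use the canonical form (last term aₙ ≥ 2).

[11; 2, 3, 1, 15, 1, 18]

32729 = 11*2860 + 1269
2860 = 2*1269 + 322
1269 = 3*322 + 303
322 = 1*303 + 19
303 = 15*19 + 18
19 = 1*18 + 1
18 = 18*1 + 0  (stop)
So 32729/2860 = [11; 2, 3, 1, 15, 1, 18].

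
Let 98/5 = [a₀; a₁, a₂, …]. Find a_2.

98 = 19·5 + 3   →  a_0 = 19
5 = 1·3 + 2   →  a_1 = 1
3 = 1·2 + 1   →  a_2 = 1

1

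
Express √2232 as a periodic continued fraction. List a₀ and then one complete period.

a₀ = ⌊√2232⌋ = 47.
With m₀=0, d₀=1 and mₖ₊₁ = dₖaₖ − mₖ, dₖ₊₁ = (n − mₖ₊₁²)/dₖ, aₖ₊₁ = ⌊(a₀+mₖ₊₁)/dₖ₊₁⌋:
  k=1: m=47, d=23, a=4
  k=2: m=45, d=9, a=10
  k=3: m=45, d=23, a=4
  k=4: m=47, d=1, a=94
d=1 and a=2a₀=94 at k=4, so the next step gives (m, d) = (47, 23) again — its k=1 value — and the period has length 4.

[47; 4, 10, 4, 94]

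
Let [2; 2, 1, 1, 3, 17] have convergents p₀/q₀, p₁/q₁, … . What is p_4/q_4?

43/18

Using pₖ = aₖpₖ₋₁ + pₖ₋₂, qₖ = aₖqₖ₋₁ + qₖ₋₂ (with p₋₁=1, p₋₂=0, q₋₁=0, q₋₂=1):
  k=0: a=2, p=2, q=1
  k=1: a=2, p=5, q=2
  k=2: a=1, p=7, q=3
  k=3: a=1, p=12, q=5
  k=4: a=3, p=43, q=18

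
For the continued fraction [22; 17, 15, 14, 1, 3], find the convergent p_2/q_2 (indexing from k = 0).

Using pₖ = aₖpₖ₋₁ + pₖ₋₂, qₖ = aₖqₖ₋₁ + qₖ₋₂ (with p₋₁=1, p₋₂=0, q₋₁=0, q₋₂=1):
  k=0: a=22, p=22, q=1
  k=1: a=17, p=375, q=17
  k=2: a=15, p=5647, q=256

5647/256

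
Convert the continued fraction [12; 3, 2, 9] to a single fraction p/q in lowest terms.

Fold from the inside: start with 9/1.
  2 + 1/9 = 19/9
  3 + 9/19 = 66/19
  12 + 19/66 = 811/66

811/66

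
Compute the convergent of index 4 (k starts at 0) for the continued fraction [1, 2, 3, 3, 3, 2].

Using pₖ = aₖpₖ₋₁ + pₖ₋₂, qₖ = aₖqₖ₋₁ + qₖ₋₂ (with p₋₁=1, p₋₂=0, q₋₁=0, q₋₂=1):
  k=0: a=1, p=1, q=1
  k=1: a=2, p=3, q=2
  k=2: a=3, p=10, q=7
  k=3: a=3, p=33, q=23
  k=4: a=3, p=109, q=76

109/76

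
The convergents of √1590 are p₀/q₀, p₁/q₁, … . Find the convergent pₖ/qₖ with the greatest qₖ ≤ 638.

25161/631

√1590 = [39; 1, 6, 1, 78, …] (period length 4).
Convergents:
  p_0/q_0 = 39/1
  p_1/q_1 = 40/1
  p_2/q_2 = 279/7
  p_3/q_3 = 319/8
  p_4/q_4 = 25161/631
  p_5/q_5 = 25480/639
q_4 = 631 ≤ 638 < 639 = q_5, so the answer is 25161/631.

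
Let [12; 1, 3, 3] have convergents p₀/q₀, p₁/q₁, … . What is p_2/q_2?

Using pₖ = aₖpₖ₋₁ + pₖ₋₂, qₖ = aₖqₖ₋₁ + qₖ₋₂ (with p₋₁=1, p₋₂=0, q₋₁=0, q₋₂=1):
  k=0: a=12, p=12, q=1
  k=1: a=1, p=13, q=1
  k=2: a=3, p=51, q=4

51/4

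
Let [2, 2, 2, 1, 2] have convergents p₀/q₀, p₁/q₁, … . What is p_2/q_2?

12/5

Using pₖ = aₖpₖ₋₁ + pₖ₋₂, qₖ = aₖqₖ₋₁ + qₖ₋₂ (with p₋₁=1, p₋₂=0, q₋₁=0, q₋₂=1):
  k=0: a=2, p=2, q=1
  k=1: a=2, p=5, q=2
  k=2: a=2, p=12, q=5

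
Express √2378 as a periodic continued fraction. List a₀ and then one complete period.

a₀ = ⌊√2378⌋ = 48.

[48; 1, 3, 3, 1, 96]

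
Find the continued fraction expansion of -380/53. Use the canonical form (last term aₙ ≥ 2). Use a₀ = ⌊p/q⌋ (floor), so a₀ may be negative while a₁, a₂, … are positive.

[-8; 1, 4, 1, 8]

-380 = -8*53 + 44
53 = 1*44 + 9
44 = 4*9 + 8
9 = 1*8 + 1
8 = 8*1 + 0  (stop)
So -380/53 = [-8; 1, 4, 1, 8].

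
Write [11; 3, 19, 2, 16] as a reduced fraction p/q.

Fold from the inside: start with 16/1.
  2 + 1/16 = 33/16
  19 + 16/33 = 643/33
  3 + 33/643 = 1962/643
  11 + 643/1962 = 22225/1962

22225/1962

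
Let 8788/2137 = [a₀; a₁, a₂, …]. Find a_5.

8788 = 4·2137 + 240   →  a_0 = 4
2137 = 8·240 + 217   →  a_1 = 8
240 = 1·217 + 23   →  a_2 = 1
217 = 9·23 + 10   →  a_3 = 9
23 = 2·10 + 3   →  a_4 = 2
10 = 3·3 + 1   →  a_5 = 3

3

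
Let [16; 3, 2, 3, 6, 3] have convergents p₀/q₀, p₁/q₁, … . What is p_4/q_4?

Using pₖ = aₖpₖ₋₁ + pₖ₋₂, qₖ = aₖqₖ₋₁ + qₖ₋₂ (with p₋₁=1, p₋₂=0, q₋₁=0, q₋₂=1):
  k=0: a=16, p=16, q=1
  k=1: a=3, p=49, q=3
  k=2: a=2, p=114, q=7
  k=3: a=3, p=391, q=24
  k=4: a=6, p=2460, q=151

2460/151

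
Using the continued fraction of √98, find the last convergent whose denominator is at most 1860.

√98 = [9; 1, 8, 1, 18, …] (period length 4).
Convergents:
  p_0/q_0 = 9/1
  p_1/q_1 = 10/1
  p_2/q_2 = 89/9
  p_3/q_3 = 99/10
  p_4/q_4 = 1871/189
  p_5/q_5 = 1970/199
  p_6/q_6 = 17631/1781
  p_7/q_7 = 19601/1980
q_6 = 1781 ≤ 1860 < 1980 = q_7, so the answer is 17631/1781.

17631/1781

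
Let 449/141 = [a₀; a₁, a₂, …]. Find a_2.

2

449 = 3·141 + 26   →  a_0 = 3
141 = 5·26 + 11   →  a_1 = 5
26 = 2·11 + 4   →  a_2 = 2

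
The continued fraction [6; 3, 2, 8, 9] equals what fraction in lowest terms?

3383/538

Using pₖ = aₖpₖ₋₁ + pₖ₋₂ and qₖ = aₖqₖ₋₁ + qₖ₋₂:
  k=0: a=6, p=6, q=1
  k=1: a=3, p=19, q=3
  k=2: a=2, p=44, q=7
  k=3: a=8, p=371, q=59
  k=4: a=9, p=3383, q=538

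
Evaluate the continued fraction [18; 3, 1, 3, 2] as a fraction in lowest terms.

Fold from the inside: start with 2/1.
  3 + 1/2 = 7/2
  1 + 2/7 = 9/7
  3 + 7/9 = 34/9
  18 + 9/34 = 621/34

621/34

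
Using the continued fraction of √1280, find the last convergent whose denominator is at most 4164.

√1280 = [35; 1, 3, 2, 17, 2, 3, 1, 70, …] (period length 8).
Convergents:
  p_0/q_0 = 35/1
  p_1/q_1 = 36/1
  p_2/q_2 = 143/4
  p_3/q_3 = 322/9
  p_4/q_4 = 5617/157
  p_5/q_5 = 11556/323
  p_6/q_6 = 40285/1126
  p_7/q_7 = 51841/1449
  p_8/q_8 = 3669155/102556
q_7 = 1449 ≤ 4164 < 102556 = q_8, so the answer is 51841/1449.

51841/1449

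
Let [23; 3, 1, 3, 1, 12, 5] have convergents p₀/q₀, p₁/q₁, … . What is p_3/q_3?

349/15

Using pₖ = aₖpₖ₋₁ + pₖ₋₂, qₖ = aₖqₖ₋₁ + qₖ₋₂ (with p₋₁=1, p₋₂=0, q₋₁=0, q₋₂=1):
  k=0: a=23, p=23, q=1
  k=1: a=3, p=70, q=3
  k=2: a=1, p=93, q=4
  k=3: a=3, p=349, q=15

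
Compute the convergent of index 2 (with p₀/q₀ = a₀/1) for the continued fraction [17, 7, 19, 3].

Using pₖ = aₖpₖ₋₁ + pₖ₋₂, qₖ = aₖqₖ₋₁ + qₖ₋₂ (with p₋₁=1, p₋₂=0, q₋₁=0, q₋₂=1):
  k=0: a=17, p=17, q=1
  k=1: a=7, p=120, q=7
  k=2: a=19, p=2297, q=134

2297/134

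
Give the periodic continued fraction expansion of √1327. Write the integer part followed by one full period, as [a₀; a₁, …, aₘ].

[36; 2, 2, 1, 35, 1, 2, 2, 72]

a₀ = ⌊√1327⌋ = 36.
With m₀=0, d₀=1 and mₖ₊₁ = dₖaₖ − mₖ, dₖ₊₁ = (n − mₖ₊₁²)/dₖ, aₖ₊₁ = ⌊(a₀+mₖ₊₁)/dₖ₊₁⌋:
  k=1: m=36, d=31, a=2
  k=2: m=26, d=21, a=2
  k=3: m=16, d=51, a=1
  k=4: m=35, d=2, a=35
  k=5: m=35, d=51, a=1
  k=6: m=16, d=21, a=2
  k=7: m=26, d=31, a=2
  k=8: m=36, d=1, a=72
d=1 and a=2a₀=72 at k=8, so the next step gives (m, d) = (36, 31) again — its k=1 value — and the period has length 8.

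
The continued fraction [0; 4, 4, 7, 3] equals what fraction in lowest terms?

Fold from the inside: start with 3/1.
  7 + 1/3 = 22/3
  4 + 3/22 = 91/22
  4 + 22/91 = 386/91
  0 + 91/386 = 91/386

91/386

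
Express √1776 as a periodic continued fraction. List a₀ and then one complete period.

[42; 7, 84]

a₀ = ⌊√1776⌋ = 42.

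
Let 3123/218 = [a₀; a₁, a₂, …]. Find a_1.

3123 = 14·218 + 71   →  a_0 = 14
218 = 3·71 + 5   →  a_1 = 3

3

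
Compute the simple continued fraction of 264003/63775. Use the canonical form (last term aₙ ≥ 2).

264003 = 4×63775 + 8903
63775 = 7×8903 + 1454
8903 = 6×1454 + 179
1454 = 8×179 + 22
179 = 8×22 + 3
22 = 7×3 + 1
3 = 3×1 + 0  (stop)
So 264003/63775 = [4; 7, 6, 8, 8, 7, 3].

[4; 7, 6, 8, 8, 7, 3]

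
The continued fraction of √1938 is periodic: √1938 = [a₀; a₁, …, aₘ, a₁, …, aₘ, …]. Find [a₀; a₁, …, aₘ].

a₀ = ⌊√1938⌋ = 44.
With m₀=0, d₀=1 and mₖ₊₁ = dₖaₖ − mₖ, dₖ₊₁ = (n − mₖ₊₁²)/dₖ, aₖ₊₁ = ⌊(a₀+mₖ₊₁)/dₖ₊₁⌋:
  k=1: m=44, d=2, a=44
  k=2: m=44, d=1, a=88
d=1 and a=2a₀=88 at k=2, so the next step gives (m, d) = (44, 2) again — its k=1 value — and the period has length 2.

[44; 44, 88]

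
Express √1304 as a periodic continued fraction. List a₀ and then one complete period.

a₀ = ⌊√1304⌋ = 36.

[36; 9, 72]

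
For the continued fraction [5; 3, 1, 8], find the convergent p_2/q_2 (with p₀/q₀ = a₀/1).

21/4

Using pₖ = aₖpₖ₋₁ + pₖ₋₂, qₖ = aₖqₖ₋₁ + qₖ₋₂ (with p₋₁=1, p₋₂=0, q₋₁=0, q₋₂=1):
  k=0: a=5, p=5, q=1
  k=1: a=3, p=16, q=3
  k=2: a=1, p=21, q=4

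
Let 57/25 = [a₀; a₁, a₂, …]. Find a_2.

57 = 2·25 + 7   →  a_0 = 2
25 = 3·7 + 4   →  a_1 = 3
7 = 1·4 + 3   →  a_2 = 1

1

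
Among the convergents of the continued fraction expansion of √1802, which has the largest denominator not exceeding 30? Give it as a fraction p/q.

849/20

√1802 = [42; 2, 4, 2, 84, …] (period length 4).
Convergents:
  p_0/q_0 = 42/1
  p_1/q_1 = 85/2
  p_2/q_2 = 382/9
  p_3/q_3 = 849/20
  p_4/q_4 = 71698/1689
q_3 = 20 ≤ 30 < 1689 = q_4, so the answer is 849/20.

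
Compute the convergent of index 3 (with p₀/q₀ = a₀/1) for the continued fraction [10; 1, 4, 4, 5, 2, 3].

Using pₖ = aₖpₖ₋₁ + pₖ₋₂, qₖ = aₖqₖ₋₁ + qₖ₋₂ (with p₋₁=1, p₋₂=0, q₋₁=0, q₋₂=1):
  k=0: a=10, p=10, q=1
  k=1: a=1, p=11, q=1
  k=2: a=4, p=54, q=5
  k=3: a=4, p=227, q=21

227/21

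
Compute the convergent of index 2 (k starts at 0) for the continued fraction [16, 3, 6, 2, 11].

Using pₖ = aₖpₖ₋₁ + pₖ₋₂, qₖ = aₖqₖ₋₁ + qₖ₋₂ (with p₋₁=1, p₋₂=0, q₋₁=0, q₋₂=1):
  k=0: a=16, p=16, q=1
  k=1: a=3, p=49, q=3
  k=2: a=6, p=310, q=19

310/19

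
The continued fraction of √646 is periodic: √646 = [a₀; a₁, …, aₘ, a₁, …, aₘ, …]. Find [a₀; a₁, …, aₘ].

[25; 2, 2, 2, 50]

a₀ = ⌊√646⌋ = 25.
With m₀=0, d₀=1 and mₖ₊₁ = dₖaₖ − mₖ, dₖ₊₁ = (n − mₖ₊₁²)/dₖ, aₖ₊₁ = ⌊(a₀+mₖ₊₁)/dₖ₊₁⌋:
  k=1: m=25, d=21, a=2
  k=2: m=17, d=17, a=2
  k=3: m=17, d=21, a=2
  k=4: m=25, d=1, a=50
d=1 and a=2a₀=50 at k=4, so the next step gives (m, d) = (25, 21) again — its k=1 value — and the period has length 4.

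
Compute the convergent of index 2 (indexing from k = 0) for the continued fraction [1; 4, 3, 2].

Using pₖ = aₖpₖ₋₁ + pₖ₋₂, qₖ = aₖqₖ₋₁ + qₖ₋₂ (with p₋₁=1, p₋₂=0, q₋₁=0, q₋₂=1):
  k=0: a=1, p=1, q=1
  k=1: a=4, p=5, q=4
  k=2: a=3, p=16, q=13

16/13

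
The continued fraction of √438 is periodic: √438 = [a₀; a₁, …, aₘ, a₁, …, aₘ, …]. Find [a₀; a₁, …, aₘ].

[20; 1, 12, 1, 40]

a₀ = ⌊√438⌋ = 20.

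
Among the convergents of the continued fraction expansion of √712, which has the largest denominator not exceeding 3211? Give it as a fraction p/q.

√712 = [26; 1, 2, 6, 2, 1, 52, …] (period length 6).
Convergents:
  p_0/q_0 = 26/1
  p_1/q_1 = 27/1
  p_2/q_2 = 80/3
  p_3/q_3 = 507/19
  p_4/q_4 = 1094/41
  p_5/q_5 = 1601/60
  p_6/q_6 = 84346/3161
  p_7/q_7 = 85947/3221
q_6 = 3161 ≤ 3211 < 3221 = q_7, so the answer is 84346/3161.

84346/3161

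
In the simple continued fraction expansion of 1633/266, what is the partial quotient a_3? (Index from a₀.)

1633 = 6·266 + 37   →  a_0 = 6
266 = 7·37 + 7   →  a_1 = 7
37 = 5·7 + 2   →  a_2 = 5
7 = 3·2 + 1   →  a_3 = 3

3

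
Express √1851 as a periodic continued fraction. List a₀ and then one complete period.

a₀ = ⌊√1851⌋ = 43.
With m₀=0, d₀=1 and mₖ₊₁ = dₖaₖ − mₖ, dₖ₊₁ = (n − mₖ₊₁²)/dₖ, aₖ₊₁ = ⌊(a₀+mₖ₊₁)/dₖ₊₁⌋:
  k=1: m=43, d=2, a=43
  k=2: m=43, d=1, a=86
d=1 and a=2a₀=86 at k=2, so the next step gives (m, d) = (43, 2) again — its k=1 value — and the period has length 2.

[43; 43, 86]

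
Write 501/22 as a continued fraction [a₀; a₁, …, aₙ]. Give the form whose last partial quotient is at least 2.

[22; 1, 3, 2, 2]

501 = 22×22 + 17
22 = 1×17 + 5
17 = 3×5 + 2
5 = 2×2 + 1
2 = 2×1 + 0  (stop)
So 501/22 = [22; 1, 3, 2, 2].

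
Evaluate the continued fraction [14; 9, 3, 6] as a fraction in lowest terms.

Fold from the inside: start with 6/1.
  3 + 1/6 = 19/6
  9 + 6/19 = 177/19
  14 + 19/177 = 2497/177

2497/177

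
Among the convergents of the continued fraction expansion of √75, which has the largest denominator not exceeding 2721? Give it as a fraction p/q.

√75 = [8; 1, 1, 1, 16, …] (period length 4).
Convergents:
  p_0/q_0 = 8/1
  p_1/q_1 = 9/1
  p_2/q_2 = 17/2
  p_3/q_3 = 26/3
  p_4/q_4 = 433/50
  p_5/q_5 = 459/53
  p_6/q_6 = 892/103
  p_7/q_7 = 1351/156
  p_8/q_8 = 22508/2599
  p_9/q_9 = 23859/2755
q_8 = 2599 ≤ 2721 < 2755 = q_9, so the answer is 22508/2599.

22508/2599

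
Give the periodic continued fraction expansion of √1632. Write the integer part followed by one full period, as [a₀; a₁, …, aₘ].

a₀ = ⌊√1632⌋ = 40.
With m₀=0, d₀=1 and mₖ₊₁ = dₖaₖ − mₖ, dₖ₊₁ = (n − mₖ₊₁²)/dₖ, aₖ₊₁ = ⌊(a₀+mₖ₊₁)/dₖ₊₁⌋:
  k=1: m=40, d=32, a=2
  k=2: m=24, d=33, a=1
  k=3: m=9, d=47, a=1
  k=4: m=38, d=4, a=19
  k=5: m=38, d=47, a=1
  k=6: m=9, d=33, a=1
  k=7: m=24, d=32, a=2
  k=8: m=40, d=1, a=80
d=1 and a=2a₀=80 at k=8, so the next step gives (m, d) = (40, 32) again — its k=1 value — and the period has length 8.

[40; 2, 1, 1, 19, 1, 1, 2, 80]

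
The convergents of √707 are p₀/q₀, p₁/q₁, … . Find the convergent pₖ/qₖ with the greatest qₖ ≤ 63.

1489/56

√707 = [26; 1, 1, 2, 3, 2, 1, 1, 52, …] (period length 8).
Convergents:
  p_0/q_0 = 26/1
  p_1/q_1 = 27/1
  p_2/q_2 = 53/2
  p_3/q_3 = 133/5
  p_4/q_4 = 452/17
  p_5/q_5 = 1037/39
  p_6/q_6 = 1489/56
  p_7/q_7 = 2526/95
q_6 = 56 ≤ 63 < 95 = q_7, so the answer is 1489/56.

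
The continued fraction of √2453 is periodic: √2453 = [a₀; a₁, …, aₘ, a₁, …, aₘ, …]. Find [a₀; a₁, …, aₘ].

a₀ = ⌊√2453⌋ = 49.
With m₀=0, d₀=1 and mₖ₊₁ = dₖaₖ − mₖ, dₖ₊₁ = (n − mₖ₊₁²)/dₖ, aₖ₊₁ = ⌊(a₀+mₖ₊₁)/dₖ₊₁⌋:
  k=1: m=49, d=52, a=1
  k=2: m=3, d=47, a=1
  k=3: m=44, d=11, a=8
  k=4: m=44, d=47, a=1
  k=5: m=3, d=52, a=1
  k=6: m=49, d=1, a=98
d=1 and a=2a₀=98 at k=6, so the next step gives (m, d) = (49, 52) again — its k=1 value — and the period has length 6.

[49; 1, 1, 8, 1, 1, 98]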